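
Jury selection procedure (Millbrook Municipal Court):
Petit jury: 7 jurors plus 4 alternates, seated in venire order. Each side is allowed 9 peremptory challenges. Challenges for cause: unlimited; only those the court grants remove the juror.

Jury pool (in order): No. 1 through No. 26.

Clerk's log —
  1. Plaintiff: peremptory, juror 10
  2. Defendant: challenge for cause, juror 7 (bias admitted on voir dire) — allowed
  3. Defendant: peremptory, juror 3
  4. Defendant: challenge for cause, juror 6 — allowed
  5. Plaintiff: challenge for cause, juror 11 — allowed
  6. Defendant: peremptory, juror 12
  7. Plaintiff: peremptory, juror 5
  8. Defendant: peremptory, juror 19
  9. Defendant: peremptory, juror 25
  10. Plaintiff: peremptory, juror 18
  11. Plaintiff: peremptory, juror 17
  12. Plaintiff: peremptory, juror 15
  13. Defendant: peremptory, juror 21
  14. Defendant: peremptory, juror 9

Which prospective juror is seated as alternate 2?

Removed: #3, #5, #6, #7, #9, #10, #11, #12, #15, #17, #18, #19, #21, #25.
Seating in order: seats 1–7 → #1, #2, #4, #8, #13, #14, #16; alternates → #20, #22, #23, #24.
So alternate 2 is #22.

22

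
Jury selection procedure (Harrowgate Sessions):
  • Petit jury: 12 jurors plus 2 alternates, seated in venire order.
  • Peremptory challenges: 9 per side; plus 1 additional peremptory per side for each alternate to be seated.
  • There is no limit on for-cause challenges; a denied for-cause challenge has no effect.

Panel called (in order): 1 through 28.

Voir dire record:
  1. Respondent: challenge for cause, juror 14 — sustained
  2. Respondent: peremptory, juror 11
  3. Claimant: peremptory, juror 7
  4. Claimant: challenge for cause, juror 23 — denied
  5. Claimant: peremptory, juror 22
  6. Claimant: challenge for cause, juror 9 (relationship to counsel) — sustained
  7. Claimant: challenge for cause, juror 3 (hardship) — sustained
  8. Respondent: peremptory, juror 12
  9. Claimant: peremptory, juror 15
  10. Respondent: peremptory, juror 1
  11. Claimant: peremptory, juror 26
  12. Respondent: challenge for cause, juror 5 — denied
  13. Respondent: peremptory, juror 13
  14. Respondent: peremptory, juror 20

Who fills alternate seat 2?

Removed: #1, #3, #7, #9, #11, #12, #13, #14, #15, #20, #22, #26. (#5, #23 stay — for-cause denied.)
Seating in order: seats 1–12 → #2, #4, #5, #6, #8, #10, #16, #17, #18, #19, #21, #23; alternates → #24, #25.
So alternate 2 is #25.

25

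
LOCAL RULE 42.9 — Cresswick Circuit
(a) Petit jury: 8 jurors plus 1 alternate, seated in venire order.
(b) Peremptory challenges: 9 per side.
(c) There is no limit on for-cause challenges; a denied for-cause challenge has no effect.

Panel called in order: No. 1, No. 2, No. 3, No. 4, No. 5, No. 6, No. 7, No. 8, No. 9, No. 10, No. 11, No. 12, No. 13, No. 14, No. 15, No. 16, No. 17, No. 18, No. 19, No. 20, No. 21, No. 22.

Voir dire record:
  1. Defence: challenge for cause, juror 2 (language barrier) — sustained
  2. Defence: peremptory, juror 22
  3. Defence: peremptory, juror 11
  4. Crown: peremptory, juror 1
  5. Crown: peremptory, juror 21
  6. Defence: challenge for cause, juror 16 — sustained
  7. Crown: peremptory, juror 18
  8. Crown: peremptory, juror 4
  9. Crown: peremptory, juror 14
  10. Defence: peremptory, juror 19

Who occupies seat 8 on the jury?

12

Removed: #1, #2, #4, #11, #14, #16, #18, #19, #21, #22.
Seating in order: seats 1–8 → #3, #5, #6, #7, #8, #9, #10, #12; alternates → #13.
So seat 8 is #12.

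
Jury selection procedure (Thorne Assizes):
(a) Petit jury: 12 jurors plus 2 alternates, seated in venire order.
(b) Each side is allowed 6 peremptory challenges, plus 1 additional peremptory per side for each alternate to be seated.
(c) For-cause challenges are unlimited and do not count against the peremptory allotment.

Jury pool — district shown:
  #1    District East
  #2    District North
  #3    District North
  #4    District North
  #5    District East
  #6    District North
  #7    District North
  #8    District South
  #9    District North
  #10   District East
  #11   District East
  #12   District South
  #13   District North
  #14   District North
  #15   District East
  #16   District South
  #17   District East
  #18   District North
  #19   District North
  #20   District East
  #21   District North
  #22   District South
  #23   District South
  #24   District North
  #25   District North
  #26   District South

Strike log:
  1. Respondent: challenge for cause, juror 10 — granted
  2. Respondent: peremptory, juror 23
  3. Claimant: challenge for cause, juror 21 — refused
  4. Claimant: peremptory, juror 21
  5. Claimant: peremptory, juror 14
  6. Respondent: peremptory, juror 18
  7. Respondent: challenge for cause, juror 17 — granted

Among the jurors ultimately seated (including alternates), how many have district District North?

Removed: #10, #14, #17, #18, #21, #23.
Seated (14 incl. alternates): #1, #2, #3, #4, #5, #6, #7, #8, #9, #11, #12, #13, #15, #16.
Of those, in District North: #2, #3, #4, #6, #7, #9, #13 → 7.

7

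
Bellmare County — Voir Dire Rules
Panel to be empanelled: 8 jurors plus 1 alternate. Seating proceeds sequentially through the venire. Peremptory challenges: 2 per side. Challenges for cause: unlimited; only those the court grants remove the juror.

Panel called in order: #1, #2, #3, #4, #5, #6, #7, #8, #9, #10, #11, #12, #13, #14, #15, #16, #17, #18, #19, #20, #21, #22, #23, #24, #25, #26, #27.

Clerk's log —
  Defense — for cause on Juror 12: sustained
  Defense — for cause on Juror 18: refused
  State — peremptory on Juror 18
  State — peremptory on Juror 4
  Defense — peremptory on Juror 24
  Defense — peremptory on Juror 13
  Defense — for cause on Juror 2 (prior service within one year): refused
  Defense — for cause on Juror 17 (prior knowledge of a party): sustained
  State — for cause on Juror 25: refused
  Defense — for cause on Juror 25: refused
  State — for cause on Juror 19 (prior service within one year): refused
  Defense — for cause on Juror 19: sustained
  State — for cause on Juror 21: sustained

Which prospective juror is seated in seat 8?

9

Removed: #4, #12, #13, #17, #18, #19, #21, #24. (#2, #25 stay — for-cause denied.)
Seating in order: seats 1–8 → #1, #2, #3, #5, #6, #7, #8, #9; alternates → #10.
So seat 8 is #9.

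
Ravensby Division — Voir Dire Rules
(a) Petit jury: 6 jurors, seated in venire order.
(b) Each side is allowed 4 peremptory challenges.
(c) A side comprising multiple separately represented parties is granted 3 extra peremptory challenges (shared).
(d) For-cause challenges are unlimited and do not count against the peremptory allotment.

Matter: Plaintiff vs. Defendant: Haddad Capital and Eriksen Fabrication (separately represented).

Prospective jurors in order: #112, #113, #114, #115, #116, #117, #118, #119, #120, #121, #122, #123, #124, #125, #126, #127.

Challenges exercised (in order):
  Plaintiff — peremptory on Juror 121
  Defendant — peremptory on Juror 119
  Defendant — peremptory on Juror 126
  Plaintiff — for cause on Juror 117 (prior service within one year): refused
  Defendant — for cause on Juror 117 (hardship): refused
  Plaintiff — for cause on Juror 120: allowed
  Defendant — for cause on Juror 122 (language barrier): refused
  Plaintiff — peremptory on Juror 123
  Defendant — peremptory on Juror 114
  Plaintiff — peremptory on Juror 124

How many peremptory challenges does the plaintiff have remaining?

Plaintiff allotment: 4.
Plaintiff peremptories used: #121, #123, #124 — 3 (for-cause on #117, #120 don't count).
Remaining: 4 − 3 = 1.

1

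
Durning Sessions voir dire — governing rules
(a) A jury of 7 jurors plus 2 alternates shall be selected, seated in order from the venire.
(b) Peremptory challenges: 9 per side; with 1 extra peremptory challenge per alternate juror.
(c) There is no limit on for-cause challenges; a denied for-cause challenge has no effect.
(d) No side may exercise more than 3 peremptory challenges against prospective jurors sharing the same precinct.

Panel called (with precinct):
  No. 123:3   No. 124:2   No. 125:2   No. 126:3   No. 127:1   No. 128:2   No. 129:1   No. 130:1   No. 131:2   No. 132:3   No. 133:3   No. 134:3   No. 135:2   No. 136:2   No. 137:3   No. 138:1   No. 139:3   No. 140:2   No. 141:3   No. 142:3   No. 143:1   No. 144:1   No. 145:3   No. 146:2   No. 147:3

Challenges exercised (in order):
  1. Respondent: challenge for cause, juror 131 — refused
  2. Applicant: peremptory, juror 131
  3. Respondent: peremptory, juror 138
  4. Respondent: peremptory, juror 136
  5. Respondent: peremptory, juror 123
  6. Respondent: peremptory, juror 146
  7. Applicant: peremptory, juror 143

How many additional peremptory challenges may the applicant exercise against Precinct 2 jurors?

Applicant peremptories so far: #131, #143 — 2 of 11 used, 9 left overall.
Against Precinct 2: #131 — 1 used; per-precinct cap 3 leaves 2.
Binding limit: min(9, 2) = 2.

2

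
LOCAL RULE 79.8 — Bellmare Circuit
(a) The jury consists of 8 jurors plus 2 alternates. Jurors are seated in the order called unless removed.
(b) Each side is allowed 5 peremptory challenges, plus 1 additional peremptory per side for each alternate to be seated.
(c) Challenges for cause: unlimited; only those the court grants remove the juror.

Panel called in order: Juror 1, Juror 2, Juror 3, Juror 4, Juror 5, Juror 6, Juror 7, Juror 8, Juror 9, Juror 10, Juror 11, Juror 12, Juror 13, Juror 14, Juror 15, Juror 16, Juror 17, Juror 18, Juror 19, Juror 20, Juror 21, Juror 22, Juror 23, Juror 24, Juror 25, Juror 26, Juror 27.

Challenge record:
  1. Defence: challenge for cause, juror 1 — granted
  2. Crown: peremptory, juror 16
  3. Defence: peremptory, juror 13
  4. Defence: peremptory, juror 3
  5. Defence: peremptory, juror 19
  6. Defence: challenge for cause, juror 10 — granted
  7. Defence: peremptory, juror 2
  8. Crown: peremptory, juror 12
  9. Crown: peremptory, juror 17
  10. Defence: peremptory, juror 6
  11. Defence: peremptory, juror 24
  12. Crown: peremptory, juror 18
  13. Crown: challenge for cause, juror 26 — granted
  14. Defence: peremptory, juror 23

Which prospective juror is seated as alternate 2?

Removed: #1, #2, #3, #6, #10, #12, #13, #16, #17, #18, #19, #23, #24, #26.
Seating in order: seats 1–8 → #4, #5, #7, #8, #9, #11, #14, #15; alternates → #20, #21.
So alternate 2 is #21.

21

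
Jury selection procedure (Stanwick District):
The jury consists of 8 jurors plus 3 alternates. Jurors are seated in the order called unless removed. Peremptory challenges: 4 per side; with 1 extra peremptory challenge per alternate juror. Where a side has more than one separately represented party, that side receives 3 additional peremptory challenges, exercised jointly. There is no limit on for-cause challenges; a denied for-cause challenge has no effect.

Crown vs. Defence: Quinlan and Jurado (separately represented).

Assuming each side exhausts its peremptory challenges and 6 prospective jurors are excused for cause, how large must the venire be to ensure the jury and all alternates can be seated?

Seats to fill: 8 + 3 alternates = 11.
Peremptories — Crown: 4 + 1×3 = 7; Defence: 4 + 1×3 + 3 = 10; total 17.
For-cause removals: 6.
Minimum venire: 11 + 17 + 6 = 34.

34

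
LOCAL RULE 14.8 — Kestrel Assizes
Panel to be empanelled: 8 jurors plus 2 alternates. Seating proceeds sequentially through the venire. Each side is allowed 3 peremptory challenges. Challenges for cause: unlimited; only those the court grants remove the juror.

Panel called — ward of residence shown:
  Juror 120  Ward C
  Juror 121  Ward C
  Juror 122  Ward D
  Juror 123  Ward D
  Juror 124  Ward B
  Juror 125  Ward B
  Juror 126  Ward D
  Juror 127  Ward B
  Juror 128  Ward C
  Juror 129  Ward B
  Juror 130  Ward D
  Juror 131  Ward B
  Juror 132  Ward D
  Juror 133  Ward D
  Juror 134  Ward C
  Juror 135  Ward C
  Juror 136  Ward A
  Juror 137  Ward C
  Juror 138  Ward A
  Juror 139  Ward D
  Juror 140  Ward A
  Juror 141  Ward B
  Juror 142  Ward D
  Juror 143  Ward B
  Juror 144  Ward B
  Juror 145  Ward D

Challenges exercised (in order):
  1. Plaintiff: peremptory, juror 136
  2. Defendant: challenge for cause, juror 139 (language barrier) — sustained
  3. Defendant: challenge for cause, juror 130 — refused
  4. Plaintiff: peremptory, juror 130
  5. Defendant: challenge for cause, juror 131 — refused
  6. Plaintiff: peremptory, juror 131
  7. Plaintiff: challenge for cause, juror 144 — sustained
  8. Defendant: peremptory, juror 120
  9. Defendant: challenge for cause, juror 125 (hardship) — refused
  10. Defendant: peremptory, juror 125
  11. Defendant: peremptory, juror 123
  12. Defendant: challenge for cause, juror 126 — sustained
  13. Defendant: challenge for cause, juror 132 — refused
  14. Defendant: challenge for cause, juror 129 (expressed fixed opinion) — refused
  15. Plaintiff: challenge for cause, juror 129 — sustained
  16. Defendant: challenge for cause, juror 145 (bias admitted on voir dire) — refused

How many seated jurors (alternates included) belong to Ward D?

Removed: #120, #123, #125, #126, #129, #130, #131, #136, #139, #144.
Seated (10 incl. alternates): #121, #122, #124, #127, #128, #132, #133, #134, #135, #137.
Of those, in Ward D: #122, #132, #133 → 3.

3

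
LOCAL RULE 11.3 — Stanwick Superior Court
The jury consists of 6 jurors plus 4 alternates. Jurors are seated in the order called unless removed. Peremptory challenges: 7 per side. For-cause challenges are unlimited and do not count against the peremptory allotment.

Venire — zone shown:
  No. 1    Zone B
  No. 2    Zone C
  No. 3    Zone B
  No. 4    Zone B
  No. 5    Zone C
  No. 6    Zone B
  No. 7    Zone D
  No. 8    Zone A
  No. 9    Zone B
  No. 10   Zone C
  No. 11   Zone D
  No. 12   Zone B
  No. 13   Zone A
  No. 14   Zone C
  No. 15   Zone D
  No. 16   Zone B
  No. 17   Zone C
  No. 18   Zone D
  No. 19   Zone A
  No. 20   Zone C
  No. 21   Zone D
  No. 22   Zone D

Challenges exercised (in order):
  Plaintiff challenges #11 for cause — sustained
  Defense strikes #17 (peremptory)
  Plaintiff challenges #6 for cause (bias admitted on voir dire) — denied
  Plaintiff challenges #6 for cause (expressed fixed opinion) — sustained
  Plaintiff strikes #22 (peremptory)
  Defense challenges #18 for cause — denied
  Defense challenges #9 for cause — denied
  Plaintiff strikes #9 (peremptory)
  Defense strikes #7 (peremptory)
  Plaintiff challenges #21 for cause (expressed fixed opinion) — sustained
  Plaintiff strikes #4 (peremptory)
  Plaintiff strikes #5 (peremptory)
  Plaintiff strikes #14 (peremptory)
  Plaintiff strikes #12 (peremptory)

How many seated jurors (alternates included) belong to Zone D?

Removed: #4, #5, #6, #7, #9, #11, #12, #14, #17, #21, #22.
Seated (10 incl. alternates): #1, #2, #3, #8, #10, #13, #15, #16, #18, #19.
Of those, in Zone D: #15, #18 → 2.

2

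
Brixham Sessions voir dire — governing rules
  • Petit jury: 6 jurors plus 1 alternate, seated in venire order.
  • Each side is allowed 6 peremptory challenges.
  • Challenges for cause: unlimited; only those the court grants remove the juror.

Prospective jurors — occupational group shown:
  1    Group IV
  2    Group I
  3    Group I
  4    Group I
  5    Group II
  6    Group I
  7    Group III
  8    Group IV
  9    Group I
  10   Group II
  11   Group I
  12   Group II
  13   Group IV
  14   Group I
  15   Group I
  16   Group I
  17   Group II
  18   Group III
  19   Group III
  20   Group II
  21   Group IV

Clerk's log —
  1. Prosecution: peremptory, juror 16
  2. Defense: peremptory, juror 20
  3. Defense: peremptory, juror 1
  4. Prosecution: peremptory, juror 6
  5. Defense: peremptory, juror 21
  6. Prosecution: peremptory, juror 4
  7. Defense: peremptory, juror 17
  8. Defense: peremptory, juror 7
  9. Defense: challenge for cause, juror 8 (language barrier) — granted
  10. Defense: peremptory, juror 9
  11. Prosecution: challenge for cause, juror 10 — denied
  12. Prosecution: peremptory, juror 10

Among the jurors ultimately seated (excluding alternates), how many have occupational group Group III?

0

Removed: #1, #4, #6, #7, #8, #9, #10, #16, #17, #20, #21.
Seated jurors 1–6: #2, #3, #5, #11, #12, #13 (alternates #14 not counted).
None of those are in Group III → 0.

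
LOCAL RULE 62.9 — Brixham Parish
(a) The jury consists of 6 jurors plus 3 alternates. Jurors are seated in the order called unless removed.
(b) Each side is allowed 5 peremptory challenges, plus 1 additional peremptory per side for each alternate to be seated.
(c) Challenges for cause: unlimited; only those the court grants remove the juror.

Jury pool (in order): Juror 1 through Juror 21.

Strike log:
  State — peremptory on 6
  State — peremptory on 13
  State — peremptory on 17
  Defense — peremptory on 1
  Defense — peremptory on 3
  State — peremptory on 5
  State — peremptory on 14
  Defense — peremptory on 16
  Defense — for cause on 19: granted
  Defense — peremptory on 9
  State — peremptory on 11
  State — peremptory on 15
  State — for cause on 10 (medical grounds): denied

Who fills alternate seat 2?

20

Removed: #1, #3, #5, #6, #9, #11, #13, #14, #15, #16, #17, #19. (#10 stays — for-cause denied.)
Seating in order: seats 1–6 → #2, #4, #7, #8, #10, #12; alternates → #18, #20, #21.
So alternate 2 is #20.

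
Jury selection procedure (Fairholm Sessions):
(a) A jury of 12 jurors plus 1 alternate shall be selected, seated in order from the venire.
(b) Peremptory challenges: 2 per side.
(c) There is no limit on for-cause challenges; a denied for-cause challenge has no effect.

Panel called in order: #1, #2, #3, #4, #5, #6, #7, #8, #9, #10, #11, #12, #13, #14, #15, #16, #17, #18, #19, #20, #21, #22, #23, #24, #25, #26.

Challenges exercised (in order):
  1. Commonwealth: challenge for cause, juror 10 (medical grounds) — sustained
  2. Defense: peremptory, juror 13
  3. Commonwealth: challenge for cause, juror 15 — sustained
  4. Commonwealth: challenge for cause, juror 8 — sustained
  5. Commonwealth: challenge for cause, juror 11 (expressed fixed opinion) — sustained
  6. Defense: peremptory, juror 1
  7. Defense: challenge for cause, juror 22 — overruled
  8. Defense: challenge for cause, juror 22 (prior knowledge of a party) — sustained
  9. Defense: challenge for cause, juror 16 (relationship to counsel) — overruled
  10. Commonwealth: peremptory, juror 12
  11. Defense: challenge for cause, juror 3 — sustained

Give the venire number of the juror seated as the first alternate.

Removed: #1, #3, #8, #10, #11, #12, #13, #15, #22. (#16 stays — for-cause denied.)
Filling seats in venire order through position 13: #2, #4, #5, #6, #7, #9, #14, #16, #17, #18, #19, #20, #21.
So alternate 1 is #21.

21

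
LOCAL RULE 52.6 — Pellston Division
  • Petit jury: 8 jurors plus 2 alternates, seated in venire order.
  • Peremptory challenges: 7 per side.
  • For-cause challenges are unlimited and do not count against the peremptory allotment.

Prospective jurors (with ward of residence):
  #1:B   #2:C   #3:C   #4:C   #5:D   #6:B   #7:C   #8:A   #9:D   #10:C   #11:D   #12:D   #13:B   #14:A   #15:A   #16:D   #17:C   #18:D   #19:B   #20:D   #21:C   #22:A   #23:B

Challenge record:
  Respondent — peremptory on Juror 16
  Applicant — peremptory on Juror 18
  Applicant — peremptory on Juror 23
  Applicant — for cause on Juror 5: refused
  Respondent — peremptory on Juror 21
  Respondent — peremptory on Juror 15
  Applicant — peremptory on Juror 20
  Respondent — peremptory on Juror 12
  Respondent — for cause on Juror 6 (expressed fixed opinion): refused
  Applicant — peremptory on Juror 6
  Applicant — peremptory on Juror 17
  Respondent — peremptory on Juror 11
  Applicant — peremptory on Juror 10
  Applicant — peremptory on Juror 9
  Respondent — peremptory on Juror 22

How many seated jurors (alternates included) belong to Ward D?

Removed: #6, #9, #10, #11, #12, #15, #16, #17, #18, #20, #21, #22, #23.
Seated (10 incl. alternates): #1, #2, #3, #4, #5, #7, #8, #13, #14, #19.
Of those, in Ward D: #5 → 1.

1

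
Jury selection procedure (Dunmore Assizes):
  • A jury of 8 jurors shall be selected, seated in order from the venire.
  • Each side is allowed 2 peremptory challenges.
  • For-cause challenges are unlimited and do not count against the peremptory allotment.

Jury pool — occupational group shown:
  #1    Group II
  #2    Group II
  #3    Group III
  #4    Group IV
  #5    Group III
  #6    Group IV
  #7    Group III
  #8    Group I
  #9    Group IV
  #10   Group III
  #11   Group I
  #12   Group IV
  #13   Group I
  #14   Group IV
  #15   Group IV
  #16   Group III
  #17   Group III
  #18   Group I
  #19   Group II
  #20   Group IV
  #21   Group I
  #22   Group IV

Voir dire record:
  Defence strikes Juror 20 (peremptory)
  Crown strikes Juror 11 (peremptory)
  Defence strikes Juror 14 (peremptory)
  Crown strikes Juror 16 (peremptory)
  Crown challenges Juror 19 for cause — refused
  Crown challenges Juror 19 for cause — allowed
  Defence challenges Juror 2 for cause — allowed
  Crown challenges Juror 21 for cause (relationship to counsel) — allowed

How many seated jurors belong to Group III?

3

Removed: #2, #11, #14, #16, #19, #20, #21.
Seated jurors 1–8: #1, #3, #4, #5, #6, #7, #8, #9.
Of those, in Group III: #3, #5, #7 → 3.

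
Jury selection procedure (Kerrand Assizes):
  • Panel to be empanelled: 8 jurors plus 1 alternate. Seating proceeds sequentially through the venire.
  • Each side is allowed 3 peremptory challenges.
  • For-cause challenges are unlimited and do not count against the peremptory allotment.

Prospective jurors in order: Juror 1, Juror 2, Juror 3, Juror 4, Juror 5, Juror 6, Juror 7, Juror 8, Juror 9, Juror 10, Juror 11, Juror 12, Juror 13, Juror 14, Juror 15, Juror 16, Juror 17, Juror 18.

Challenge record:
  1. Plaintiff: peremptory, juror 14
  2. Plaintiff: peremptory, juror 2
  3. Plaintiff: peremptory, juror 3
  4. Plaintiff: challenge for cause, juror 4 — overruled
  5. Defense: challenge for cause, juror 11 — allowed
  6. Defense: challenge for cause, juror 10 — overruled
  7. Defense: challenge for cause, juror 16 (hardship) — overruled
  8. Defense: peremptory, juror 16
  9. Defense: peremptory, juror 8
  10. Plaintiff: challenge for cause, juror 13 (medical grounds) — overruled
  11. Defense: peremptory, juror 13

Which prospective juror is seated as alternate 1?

15

Removed: #2, #3, #8, #11, #13, #14, #16. (#4, #10 stay — for-cause denied.)
Seating in order: seats 1–8 → #1, #4, #5, #6, #7, #9, #10, #12; alternates → #15.
So alternate 1 is #15.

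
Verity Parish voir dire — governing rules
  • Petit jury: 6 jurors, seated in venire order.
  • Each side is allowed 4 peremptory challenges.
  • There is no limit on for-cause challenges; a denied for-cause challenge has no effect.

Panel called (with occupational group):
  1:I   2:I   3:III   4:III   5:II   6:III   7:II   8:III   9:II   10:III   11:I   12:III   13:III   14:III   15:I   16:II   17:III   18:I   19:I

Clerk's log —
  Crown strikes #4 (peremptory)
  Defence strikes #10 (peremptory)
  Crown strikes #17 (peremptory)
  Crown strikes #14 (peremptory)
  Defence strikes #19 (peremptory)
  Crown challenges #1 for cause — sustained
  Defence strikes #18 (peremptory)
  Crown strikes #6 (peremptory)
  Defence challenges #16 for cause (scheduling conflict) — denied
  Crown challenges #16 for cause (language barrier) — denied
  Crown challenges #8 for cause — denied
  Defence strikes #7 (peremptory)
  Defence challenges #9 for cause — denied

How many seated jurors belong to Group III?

2

Removed: #1, #4, #6, #7, #10, #14, #17, #18, #19.
Seated jurors 1–6: #2, #3, #5, #8, #9, #11.
Of those, in Group III: #3, #8 → 2.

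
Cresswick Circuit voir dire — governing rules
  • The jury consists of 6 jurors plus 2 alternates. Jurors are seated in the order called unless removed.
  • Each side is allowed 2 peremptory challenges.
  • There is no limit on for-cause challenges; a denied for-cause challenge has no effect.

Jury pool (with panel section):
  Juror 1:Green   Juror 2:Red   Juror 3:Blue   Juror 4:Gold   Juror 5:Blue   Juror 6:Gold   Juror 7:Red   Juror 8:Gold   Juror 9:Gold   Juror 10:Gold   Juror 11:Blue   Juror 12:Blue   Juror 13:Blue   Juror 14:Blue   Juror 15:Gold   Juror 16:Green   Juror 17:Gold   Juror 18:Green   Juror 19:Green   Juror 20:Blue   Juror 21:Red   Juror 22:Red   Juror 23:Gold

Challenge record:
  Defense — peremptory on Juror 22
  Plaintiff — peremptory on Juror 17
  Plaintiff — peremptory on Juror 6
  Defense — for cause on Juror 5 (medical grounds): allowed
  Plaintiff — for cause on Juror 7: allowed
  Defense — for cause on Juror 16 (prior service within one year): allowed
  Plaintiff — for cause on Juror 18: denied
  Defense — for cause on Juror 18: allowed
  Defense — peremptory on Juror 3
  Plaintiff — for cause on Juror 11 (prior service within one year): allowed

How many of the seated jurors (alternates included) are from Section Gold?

4

Removed: #3, #5, #6, #7, #11, #16, #17, #18, #22.
Seated (8 incl. alternates): #1, #2, #4, #8, #9, #10, #12, #13.
Of those, in Section Gold: #4, #8, #9, #10 → 4.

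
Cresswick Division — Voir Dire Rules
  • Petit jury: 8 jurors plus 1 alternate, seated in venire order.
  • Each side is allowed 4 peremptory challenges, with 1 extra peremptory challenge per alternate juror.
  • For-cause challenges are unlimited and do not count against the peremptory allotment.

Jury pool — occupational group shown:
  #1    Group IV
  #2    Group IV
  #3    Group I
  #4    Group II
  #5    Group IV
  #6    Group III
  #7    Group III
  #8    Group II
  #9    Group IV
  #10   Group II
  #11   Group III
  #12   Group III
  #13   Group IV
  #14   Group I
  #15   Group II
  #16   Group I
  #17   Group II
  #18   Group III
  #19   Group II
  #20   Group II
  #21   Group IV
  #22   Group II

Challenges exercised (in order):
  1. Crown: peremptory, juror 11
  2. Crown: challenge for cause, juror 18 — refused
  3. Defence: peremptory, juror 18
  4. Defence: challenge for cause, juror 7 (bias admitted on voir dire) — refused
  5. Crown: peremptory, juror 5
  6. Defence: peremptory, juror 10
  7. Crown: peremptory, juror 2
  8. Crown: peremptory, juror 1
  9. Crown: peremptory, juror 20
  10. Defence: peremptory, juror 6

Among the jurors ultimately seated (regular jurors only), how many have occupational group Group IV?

Removed: #1, #2, #5, #6, #10, #11, #18, #20.
Seated jurors 1–8: #3, #4, #7, #8, #9, #12, #13, #14 (alternates #15 not counted).
Of those, in Group IV: #9, #13 → 2.

2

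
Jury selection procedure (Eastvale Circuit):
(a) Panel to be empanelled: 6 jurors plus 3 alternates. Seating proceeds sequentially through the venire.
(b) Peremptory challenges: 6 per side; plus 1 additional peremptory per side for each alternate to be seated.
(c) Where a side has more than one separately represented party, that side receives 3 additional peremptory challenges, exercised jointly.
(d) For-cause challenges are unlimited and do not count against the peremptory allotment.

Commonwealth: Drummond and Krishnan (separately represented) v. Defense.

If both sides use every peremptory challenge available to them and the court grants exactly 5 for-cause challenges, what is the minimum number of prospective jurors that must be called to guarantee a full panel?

Seats to fill: 6 + 3 alternates = 9.
Peremptories — Commonwealth: 6 + 1×3 + 3 = 12; Defense: 6 + 1×3 = 9; total 21.
For-cause removals: 5.
Minimum venire: 9 + 21 + 5 = 35.

35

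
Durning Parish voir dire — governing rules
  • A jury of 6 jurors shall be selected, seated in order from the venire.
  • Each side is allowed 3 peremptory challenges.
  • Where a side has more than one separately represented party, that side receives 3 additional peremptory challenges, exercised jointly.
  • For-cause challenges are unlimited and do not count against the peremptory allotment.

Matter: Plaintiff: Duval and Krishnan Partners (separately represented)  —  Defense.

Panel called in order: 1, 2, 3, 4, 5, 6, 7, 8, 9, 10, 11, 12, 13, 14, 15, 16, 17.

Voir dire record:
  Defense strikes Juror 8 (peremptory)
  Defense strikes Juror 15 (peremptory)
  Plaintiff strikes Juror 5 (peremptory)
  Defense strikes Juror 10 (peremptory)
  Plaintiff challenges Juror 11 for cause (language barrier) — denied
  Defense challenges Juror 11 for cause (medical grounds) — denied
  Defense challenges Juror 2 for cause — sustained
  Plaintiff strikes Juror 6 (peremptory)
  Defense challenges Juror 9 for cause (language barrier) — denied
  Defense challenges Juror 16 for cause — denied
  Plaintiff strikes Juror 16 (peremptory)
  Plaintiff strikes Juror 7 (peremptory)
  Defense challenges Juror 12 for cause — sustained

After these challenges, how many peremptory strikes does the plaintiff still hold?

2

Plaintiff allotment: 3 base + 3 multi-party = 6.
Plaintiff peremptories used: #5, #6, #16, #7 — 4 (the for-cause on #11 doesn't count).
Remaining: 6 − 4 = 2.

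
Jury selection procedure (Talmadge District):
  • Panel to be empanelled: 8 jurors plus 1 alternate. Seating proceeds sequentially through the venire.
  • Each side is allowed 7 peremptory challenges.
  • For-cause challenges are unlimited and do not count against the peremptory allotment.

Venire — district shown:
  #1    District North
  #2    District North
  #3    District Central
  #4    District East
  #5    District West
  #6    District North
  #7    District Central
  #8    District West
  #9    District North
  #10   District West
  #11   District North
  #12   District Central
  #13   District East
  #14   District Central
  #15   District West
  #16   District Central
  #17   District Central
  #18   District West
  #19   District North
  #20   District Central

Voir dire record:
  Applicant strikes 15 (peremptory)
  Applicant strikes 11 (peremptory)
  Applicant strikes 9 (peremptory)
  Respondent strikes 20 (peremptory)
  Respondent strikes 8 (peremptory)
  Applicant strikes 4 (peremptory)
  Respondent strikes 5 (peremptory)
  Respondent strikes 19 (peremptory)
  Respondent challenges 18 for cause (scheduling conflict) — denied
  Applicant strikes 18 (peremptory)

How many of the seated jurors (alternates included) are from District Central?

Removed: #4, #5, #8, #9, #11, #15, #18, #19, #20.
Seated (9 incl. alternates): #1, #2, #3, #6, #7, #10, #12, #13, #14.
Of those, in District Central: #3, #7, #12, #14 → 4.

4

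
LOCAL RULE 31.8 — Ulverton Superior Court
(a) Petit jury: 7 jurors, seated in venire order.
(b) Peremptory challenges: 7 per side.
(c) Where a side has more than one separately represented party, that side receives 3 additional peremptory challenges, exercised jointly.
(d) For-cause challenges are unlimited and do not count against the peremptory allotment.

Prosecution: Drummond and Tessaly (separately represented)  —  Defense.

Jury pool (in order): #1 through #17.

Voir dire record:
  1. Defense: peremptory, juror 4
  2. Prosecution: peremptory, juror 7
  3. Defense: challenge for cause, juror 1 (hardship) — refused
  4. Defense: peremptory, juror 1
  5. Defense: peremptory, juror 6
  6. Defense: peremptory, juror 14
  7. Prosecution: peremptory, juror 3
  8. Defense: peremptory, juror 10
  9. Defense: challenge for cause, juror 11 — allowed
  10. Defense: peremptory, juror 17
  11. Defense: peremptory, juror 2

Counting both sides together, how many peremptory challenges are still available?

Prosecution allotment: 7 base + 3 multi-party = 10. Defense allotment: 7.
Prosecution peremptories used: #7, #3 — 2.
Defense peremptories used: #4, #1, #6, #14, #10, #17, #2 — 7 (for-cause on #1, #11 don't count).
Remaining: (10 − 2) + (7 − 7) = 8.

8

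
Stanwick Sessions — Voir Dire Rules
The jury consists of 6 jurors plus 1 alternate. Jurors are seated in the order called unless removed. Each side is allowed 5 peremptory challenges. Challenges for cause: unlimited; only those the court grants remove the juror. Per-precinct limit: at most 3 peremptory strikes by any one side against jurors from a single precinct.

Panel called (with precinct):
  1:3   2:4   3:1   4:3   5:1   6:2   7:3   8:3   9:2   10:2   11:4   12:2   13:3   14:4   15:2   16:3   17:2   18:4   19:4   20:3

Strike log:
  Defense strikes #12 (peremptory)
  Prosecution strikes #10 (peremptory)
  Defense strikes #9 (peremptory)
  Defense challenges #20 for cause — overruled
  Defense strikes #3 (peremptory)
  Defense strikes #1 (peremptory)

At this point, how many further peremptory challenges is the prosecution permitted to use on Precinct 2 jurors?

Prosecution peremptories so far: #10 — 1 of 5 used, 4 left overall.
Against Precinct 2: #10 — 1 used; per-precinct cap 3 leaves 2.
Binding limit: min(4, 2) = 2.

2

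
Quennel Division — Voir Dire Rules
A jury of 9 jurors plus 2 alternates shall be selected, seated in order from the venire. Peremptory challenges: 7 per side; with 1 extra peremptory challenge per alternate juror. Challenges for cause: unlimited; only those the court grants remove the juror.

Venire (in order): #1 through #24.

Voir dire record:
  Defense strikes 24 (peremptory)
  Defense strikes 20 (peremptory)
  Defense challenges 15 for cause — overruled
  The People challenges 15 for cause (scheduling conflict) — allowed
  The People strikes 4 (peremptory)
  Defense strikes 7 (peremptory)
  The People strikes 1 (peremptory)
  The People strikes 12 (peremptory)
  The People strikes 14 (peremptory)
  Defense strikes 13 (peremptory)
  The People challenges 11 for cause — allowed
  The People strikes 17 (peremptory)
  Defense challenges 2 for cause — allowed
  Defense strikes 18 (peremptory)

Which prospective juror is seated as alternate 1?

Removed: #1, #2, #4, #7, #11, #12, #13, #14, #15, #17, #18, #20, #24.
Filling seats in venire order through position 10: #3, #5, #6, #8, #9, #10, #16, #19, #21, #22.
So alternate 1 is #22.

22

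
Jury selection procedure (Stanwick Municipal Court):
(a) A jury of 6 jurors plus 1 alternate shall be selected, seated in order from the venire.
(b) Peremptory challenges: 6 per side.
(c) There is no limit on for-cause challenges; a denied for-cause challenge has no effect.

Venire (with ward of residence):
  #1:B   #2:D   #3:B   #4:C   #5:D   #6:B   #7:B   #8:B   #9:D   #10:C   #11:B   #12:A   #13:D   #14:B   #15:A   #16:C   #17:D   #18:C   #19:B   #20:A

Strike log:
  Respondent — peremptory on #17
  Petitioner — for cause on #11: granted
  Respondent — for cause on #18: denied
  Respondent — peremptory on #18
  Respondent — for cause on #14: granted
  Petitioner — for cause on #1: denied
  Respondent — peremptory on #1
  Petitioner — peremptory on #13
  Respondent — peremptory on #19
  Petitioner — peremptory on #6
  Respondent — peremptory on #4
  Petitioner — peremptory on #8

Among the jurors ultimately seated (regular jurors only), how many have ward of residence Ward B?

2

Removed: #1, #4, #6, #8, #11, #13, #14, #17, #18, #19.
Seated jurors 1–6: #2, #3, #5, #7, #9, #10 (alternates #12 not counted).
Of those, in Ward B: #3, #7 → 2.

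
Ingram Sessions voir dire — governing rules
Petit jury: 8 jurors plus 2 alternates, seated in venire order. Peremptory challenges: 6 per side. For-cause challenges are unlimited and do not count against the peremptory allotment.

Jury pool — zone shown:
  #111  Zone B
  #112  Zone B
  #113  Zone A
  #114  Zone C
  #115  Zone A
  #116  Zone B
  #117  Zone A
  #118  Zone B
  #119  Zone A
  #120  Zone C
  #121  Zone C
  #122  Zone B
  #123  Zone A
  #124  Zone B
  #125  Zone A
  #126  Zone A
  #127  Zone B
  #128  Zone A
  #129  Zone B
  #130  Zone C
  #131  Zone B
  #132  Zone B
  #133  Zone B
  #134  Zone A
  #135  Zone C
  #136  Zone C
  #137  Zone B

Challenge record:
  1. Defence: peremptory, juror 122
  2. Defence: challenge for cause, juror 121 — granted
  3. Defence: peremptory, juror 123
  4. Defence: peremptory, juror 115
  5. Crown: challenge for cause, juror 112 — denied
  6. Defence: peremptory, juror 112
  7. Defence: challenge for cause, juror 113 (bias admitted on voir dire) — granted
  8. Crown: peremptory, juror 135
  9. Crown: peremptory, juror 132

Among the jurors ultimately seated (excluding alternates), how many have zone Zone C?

Removed: #112, #113, #115, #121, #122, #123, #132, #135.
Seated jurors 1–8: #111, #114, #116, #117, #118, #119, #120, #124 (alternates #125, #126 not counted).
Of those, in Zone C: #114, #120 → 2.

2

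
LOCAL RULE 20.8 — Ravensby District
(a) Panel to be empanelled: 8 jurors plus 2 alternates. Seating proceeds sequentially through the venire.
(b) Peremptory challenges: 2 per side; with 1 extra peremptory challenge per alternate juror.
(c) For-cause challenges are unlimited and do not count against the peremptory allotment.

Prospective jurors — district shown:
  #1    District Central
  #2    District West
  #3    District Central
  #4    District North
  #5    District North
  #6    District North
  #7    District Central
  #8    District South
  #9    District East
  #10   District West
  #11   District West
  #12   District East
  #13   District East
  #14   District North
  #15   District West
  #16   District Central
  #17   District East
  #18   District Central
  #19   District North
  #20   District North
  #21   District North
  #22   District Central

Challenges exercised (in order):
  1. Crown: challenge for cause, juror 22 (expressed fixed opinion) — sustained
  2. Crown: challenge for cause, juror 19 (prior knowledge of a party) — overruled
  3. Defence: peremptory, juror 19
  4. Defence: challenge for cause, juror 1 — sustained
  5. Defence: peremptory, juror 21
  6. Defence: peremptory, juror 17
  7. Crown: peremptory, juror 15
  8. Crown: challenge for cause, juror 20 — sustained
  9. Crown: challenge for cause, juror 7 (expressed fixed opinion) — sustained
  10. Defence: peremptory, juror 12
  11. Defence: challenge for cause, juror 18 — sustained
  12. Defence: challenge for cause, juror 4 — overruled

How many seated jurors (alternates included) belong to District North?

Removed: #1, #7, #12, #15, #17, #18, #19, #20, #21, #22.
Seated (10 incl. alternates): #2, #3, #4, #5, #6, #8, #9, #10, #11, #13.
Of those, in District North: #4, #5, #6 → 3.

3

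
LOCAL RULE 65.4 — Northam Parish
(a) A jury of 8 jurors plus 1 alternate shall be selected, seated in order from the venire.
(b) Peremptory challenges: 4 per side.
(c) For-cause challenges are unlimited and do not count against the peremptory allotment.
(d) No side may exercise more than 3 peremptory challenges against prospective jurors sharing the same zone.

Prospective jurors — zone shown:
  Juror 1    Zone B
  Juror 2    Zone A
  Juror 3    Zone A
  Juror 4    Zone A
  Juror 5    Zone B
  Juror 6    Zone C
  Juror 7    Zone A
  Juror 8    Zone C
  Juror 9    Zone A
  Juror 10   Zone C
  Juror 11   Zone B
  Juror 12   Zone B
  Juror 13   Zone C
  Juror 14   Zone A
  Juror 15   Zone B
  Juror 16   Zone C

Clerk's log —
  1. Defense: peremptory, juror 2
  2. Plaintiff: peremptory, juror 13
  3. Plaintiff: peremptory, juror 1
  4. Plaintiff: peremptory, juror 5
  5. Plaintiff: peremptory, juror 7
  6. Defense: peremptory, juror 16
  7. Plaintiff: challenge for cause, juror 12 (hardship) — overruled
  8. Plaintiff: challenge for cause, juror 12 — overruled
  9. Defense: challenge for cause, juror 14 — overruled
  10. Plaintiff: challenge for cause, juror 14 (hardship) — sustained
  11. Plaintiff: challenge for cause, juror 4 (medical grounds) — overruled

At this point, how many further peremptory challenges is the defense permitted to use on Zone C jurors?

2

Defense peremptories so far: #2, #16 — 2 of 4 used, 2 left overall.
Against Zone C: #16 — 1 used; per-zone cap 3 leaves 2.
Binding limit: min(2, 2) = 2.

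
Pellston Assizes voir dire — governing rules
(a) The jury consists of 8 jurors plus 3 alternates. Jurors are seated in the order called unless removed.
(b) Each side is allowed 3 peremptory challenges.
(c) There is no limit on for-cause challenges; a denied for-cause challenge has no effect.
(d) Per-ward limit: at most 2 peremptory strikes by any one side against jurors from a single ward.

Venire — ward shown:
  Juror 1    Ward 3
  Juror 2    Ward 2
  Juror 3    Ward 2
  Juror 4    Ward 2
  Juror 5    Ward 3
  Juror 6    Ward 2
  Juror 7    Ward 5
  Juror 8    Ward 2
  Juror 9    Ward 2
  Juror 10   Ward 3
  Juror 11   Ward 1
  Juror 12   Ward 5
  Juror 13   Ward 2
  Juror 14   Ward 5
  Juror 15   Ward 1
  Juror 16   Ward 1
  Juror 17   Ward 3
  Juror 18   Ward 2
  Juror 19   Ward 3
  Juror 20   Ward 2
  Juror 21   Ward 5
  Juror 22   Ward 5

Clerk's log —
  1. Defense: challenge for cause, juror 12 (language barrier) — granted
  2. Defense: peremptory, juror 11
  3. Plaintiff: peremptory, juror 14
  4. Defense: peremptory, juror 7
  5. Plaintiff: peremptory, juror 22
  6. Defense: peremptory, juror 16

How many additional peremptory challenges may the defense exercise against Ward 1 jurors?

0

Defense peremptories so far: #11, #7, #16 — 3 of 3 used, 0 left overall.
Against Ward 1: #11, #16 — 2 used; per-ward cap 2 leaves 0.
Binding limit: min(0, 0) = 0.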